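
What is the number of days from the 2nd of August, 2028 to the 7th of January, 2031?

Day-of-year of August 2, 2028: 215.
Day-of-year of January 7, 2031: 7.
2028 has 366 days, so 366 − 215 = 151 days remain in 2028.
Full years: 2029: 365; 2030: 365. Sum = 730.
Total: 151 + 730 + 7 = 888 days.

888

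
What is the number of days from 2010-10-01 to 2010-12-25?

85

October 2010: 31 − 1 = 30 days remain.
Then November (30): 30 days.
December 1–25, 2010: 25 days.
Total: 30 + 30 + 25 = 85 days.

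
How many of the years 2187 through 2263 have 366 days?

Years divisible by 4: 2188, 2192, …, 2260 — 19 in all.
Of these, 2200 is divisible by 100 but not 400, so not leap.
Leap years: 19 − 1 = 18.

18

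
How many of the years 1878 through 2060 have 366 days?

45

Years divisible by 4: 1880, 1884, …, 2060 — 46 in all.
Of these, 1900 is divisible by 100 but not 400, so not leap.
2000 is divisible by 400, so still leap.
Leap years: 46 − 1 = 45.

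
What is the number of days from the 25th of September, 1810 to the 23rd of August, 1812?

698

September 1810: 30 − 25 = 5 days remain.
Then 22 full months totalling 670 days.
August 1–23, 1812: 23 days.
Total: 5 + 670 + 23 = 698 days.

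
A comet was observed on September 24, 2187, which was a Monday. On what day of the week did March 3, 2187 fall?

Saturday

Count forward from the earlier date (March 3, 2187) to the later (September 24, 2187):
March 2187: 31 − 3 = 28 days remain.
Then April (30), May (31), June (30), July (31), August (31): 30 + 31 + 30 + 31 + 31 = 153 days.
September 1–24, 2187: 24 days.
Total: 28 + 153 + 24 = 205 days.
205 mod 7 = 2, so 2 days before Monday is Saturday.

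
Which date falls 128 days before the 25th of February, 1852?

the 20th of October, 1851

Count 128 days before February 25, 1852:
October 1851: 31 − 20 = 11 days remain.
Then November (30), December (31), January (31): 30 + 31 + 31 = 92 days.
February 1–25, 1852: 25 days (1852 is a leap year).
Residual: 128 days.
Total: 128 days.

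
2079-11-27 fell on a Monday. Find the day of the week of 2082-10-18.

Sunday

November 27, 2079 → November 27, 2080: 366 days (2080 is a leap year).
November 27, 2080 → November 27, 2081: 365 days.
November 2081: 30 − 27 = 3 days remain.
Then 10 full months totalling 304 days.
October 1–18, 2082: 18 days.
Residual: 325 days.
Total: 1056 days.
1056 mod 7 = 6, so 6 days after Monday is Sunday.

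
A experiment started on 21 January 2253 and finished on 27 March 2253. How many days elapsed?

65

January 2253: 31 − 21 = 10 days remain.
Then February 2253 (28): 28 days.
March 1–27, 2253: 27 days.
Total: 10 + 28 + 27 = 65 days.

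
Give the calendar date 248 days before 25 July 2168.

20 November 2167

Count 248 days before July 25, 2168:
Day-of-year of November 20, 2167: 324.
Day-of-year of July 25, 2168: 207.
2167 has 365 days, so 365 − 324 = 41 days remain in 2167.
Total: 41 + 207 = 248 days.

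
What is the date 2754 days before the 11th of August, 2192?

the 26th of January, 2185

Count 2754 days before August 11, 2192:
From January 26, 2185 to January 26, 2192: 7 years, of which 1 contains a Feb 29 — 6×365 + 1×366 = 2556 days.
January 2192: 31 − 26 = 5 days remain.
Then February 2192 (29), March (31), April (30), May (31), June (30), July (31): 29 + 31 + 30 + 31 + 30 + 31 = 182 days.
August 1–11, 2192: 11 days.
Residual: 198 days.
Total: 2754 days.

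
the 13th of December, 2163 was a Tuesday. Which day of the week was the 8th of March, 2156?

Count forward from the earlier date (March 8, 2156) to the later (December 13, 2163):
From March 8, 2156 to March 8, 2163: 7 years, of which 1 contains a Feb 29 — 6×365 + 1×366 = 2556 days.
March 2163: 31 − 8 = 23 days remain.
Then April (30), May (31), June (30), July (31), August (31), September (30), October (31), November (30): 30 + 31 + 30 + 31 + 31 + 30 + 31 + 30 = 244 days.
December 1–13, 2163: 13 days.
Residual: 280 days.
Total: 2836 days.
2836 mod 7 = 1, so 1 day before Tuesday is Monday.

Monday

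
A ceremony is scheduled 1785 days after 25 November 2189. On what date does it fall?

15 October 2194

Count 1785 days after November 25, 2189:
Day-of-year of November 25, 2189: 329.
Day-of-year of October 15, 2194: 288.
2189 has 365 days, so 365 − 329 = 36 days remain in 2189.
Full years: 2190: 365; 2191: 365; 2192: 366; 2193: 365. Sum = 1461.
Total: 36 + 1461 + 288 = 1785 days.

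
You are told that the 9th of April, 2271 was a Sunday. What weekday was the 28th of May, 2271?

April 2271: 30 − 9 = 21 days remain.
May 1–28, 2271: 28 days.
Total: 21 + 28 = 49 days.
49 is a multiple of 7, so the 28th of May, 2271 falls on the same weekday: Sunday.

Sunday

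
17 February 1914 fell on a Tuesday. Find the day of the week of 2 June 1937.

From February 17, 1914 to February 17, 1937: 23 years, of which 6 contain a Feb 29 — 17×365 + 6×366 = 8401 days.
February 1937: 28 − 17 = 11 days remain (1937 is not a leap year, so February has 28 days).
Then March (31), April (30), May (31): 31 + 30 + 31 = 92 days.
June 1–2, 1937: 2 days.
Residual: 105 days.
Total: 8506 days.
8506 mod 7 = 1, so 1 day after Tuesday is Wednesday.

Wednesday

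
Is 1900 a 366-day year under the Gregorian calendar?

No

1900 is not a leap year (divisible by 100 but not 400).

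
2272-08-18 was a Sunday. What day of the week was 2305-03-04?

Saturday

Day-of-year of August 18, 2272: 231.
Day-of-year of March 4, 2305: 63.
2272 has 366 days, so 366 − 231 = 135 days remain in 2272.
Full years 2273–2304: 25 common + 7 leap = 25×365 + 7×366 = 11687 days.
Total: 135 + 11687 + 63 = 11885 days.
11885 mod 7 = 6, so 6 days after Sunday is Saturday.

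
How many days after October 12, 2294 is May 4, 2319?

8969

Day-of-year of October 12, 2294: 285.
Day-of-year of May 4, 2319: 124.
2294 has 365 days, so 365 − 285 = 80 days remain in 2294.
Full years 2295–2318: 19 common + 5 leap = 19×365 + 5×366 = 8765 days.
Total: 80 + 8765 + 124 = 8969 days.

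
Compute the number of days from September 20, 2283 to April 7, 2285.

Day-of-year of September 20, 2283: 263.
Day-of-year of April 7, 2285: 97.
2283 has 365 days, so 365 − 263 = 102 days remain in 2283.
Full years: 2284: 366. Sum = 366.
Total: 102 + 366 + 97 = 565 days.

565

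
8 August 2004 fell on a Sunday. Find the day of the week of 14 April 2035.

Saturday

Day-of-year of August 8, 2004: 221.
Day-of-year of April 14, 2035: 104.
2004 has 366 days, so 366 − 221 = 145 days remain in 2004.
Full years 2005–2034: 23 common + 7 leap = 23×365 + 7×366 = 10957 days.
Total: 145 + 10957 + 104 = 11206 days.
11206 mod 7 = 6, so 6 days after Sunday is Saturday.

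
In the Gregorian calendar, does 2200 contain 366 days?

2200 is not a leap year (divisible by 100 but not 400).

No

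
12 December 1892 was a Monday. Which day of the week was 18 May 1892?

Count forward from the earlier date (May 18, 1892) to the later (December 12, 1892):
May 1892: 31 − 18 = 13 days remain.
Then June (30), July (31), August (31), September (30), October (31), November (30): 30 + 31 + 31 + 30 + 31 + 30 = 183 days.
December 1–12, 1892: 12 days.
Total: 13 + 183 + 12 = 208 days.
208 mod 7 = 5, so 5 days before Monday is Wednesday.

Wednesday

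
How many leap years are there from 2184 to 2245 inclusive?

Years divisible by 4: 2184, 2188, …, 2244 — 16 in all.
Of these, 2200 is divisible by 100 but not 400, so not leap.
Leap years: 16 − 1 = 15.

15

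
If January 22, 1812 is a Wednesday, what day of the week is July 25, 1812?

January 1812: 31 − 22 = 9 days remain.
Then February 1812 (29), March (31), April (30), May (31), June (30): 29 + 31 + 30 + 31 + 30 = 151 days.
July 1–25, 1812: 25 days.
Total: 9 + 151 + 25 = 185 days.
185 mod 7 = 3, so 3 days after Wednesday is Saturday.

Saturday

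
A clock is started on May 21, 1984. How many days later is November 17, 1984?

180

May 1984: 31 − 21 = 10 days remain.
Then June (30), July (31), August (31), September (30), October (31): 30 + 31 + 31 + 30 + 31 = 153 days.
November 1–17, 1984: 17 days.
Total: 10 + 153 + 17 = 180 days.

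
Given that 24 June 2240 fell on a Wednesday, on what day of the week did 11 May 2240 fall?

Count forward from the earlier date (May 11, 2240) to the later (June 24, 2240):
May 2240: 31 − 11 = 20 days remain.
June 1–24, 2240: 24 days.
Total: 20 + 24 = 44 days.
44 mod 7 = 2, so 2 days before Wednesday is Monday.

Monday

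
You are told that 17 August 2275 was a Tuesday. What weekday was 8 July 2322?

From August 17, 2275 to August 17, 2321: 46 years, of which 11 contain a Feb 29 — 35×365 + 11×366 = 16801 days.
(2300 is not a leap year (divisible by 100 but not 400).)
August 2321: 31 − 17 = 14 days remain.
Then 10 full months totalling 303 days.
July 1–8, 2322: 8 days.
Residual: 325 days.
Total: 17126 days.
17126 mod 7 = 4, so 4 days after Tuesday is Saturday.

Saturday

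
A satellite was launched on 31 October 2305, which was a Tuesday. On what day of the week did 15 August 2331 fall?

Day-of-year of October 31, 2305: 304.
Day-of-year of August 15, 2331: 227.
2305 has 365 days, so 365 − 304 = 61 days remain in 2305.
Full years 2306–2330: 19 common + 6 leap = 19×365 + 6×366 = 9131 days.
Total: 61 + 9131 + 227 = 9419 days.
9419 mod 7 = 4, so 4 days after Tuesday is Saturday.

Saturday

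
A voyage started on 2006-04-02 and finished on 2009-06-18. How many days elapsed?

1173

Day-of-year of April 2, 2006: 92.
Day-of-year of June 18, 2009: 169.
2006 has 365 days, so 365 − 92 = 273 days remain in 2006.
Full years: 2007: 365; 2008: 366. Sum = 731.
Total: 273 + 731 + 169 = 1173 days.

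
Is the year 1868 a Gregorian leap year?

Yes

1868 is a leap year.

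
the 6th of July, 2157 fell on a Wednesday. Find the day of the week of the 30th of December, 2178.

From July 6, 2157 to July 6, 2178: 21 years, of which 5 contain a Feb 29 — 16×365 + 5×366 = 7670 days.
July 2178: 31 − 6 = 25 days remain.
Then August (31), September (30), October (31), November (30): 31 + 30 + 31 + 30 = 122 days.
December 1–30, 2178: 30 days.
Residual: 177 days.
Total: 7847 days.
7847 is a multiple of 7, so the 30th of December, 2178 falls on the same weekday: Wednesday.

Wednesday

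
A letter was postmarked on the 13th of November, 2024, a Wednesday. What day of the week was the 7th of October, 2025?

Day-of-year of November 13, 2024: 318.
Day-of-year of October 7, 2025: 280.
2024 has 366 days, so 366 − 318 = 48 days remain in 2024.
Total: 48 + 280 = 328 days.
328 mod 7 = 6, so 6 days after Wednesday is Tuesday.

Tuesday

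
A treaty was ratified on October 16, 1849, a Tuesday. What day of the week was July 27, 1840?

Monday

Count forward from the earlier date (July 27, 1840) to the later (October 16, 1849):
From July 27, 1840 to July 27, 1849: 9 years, of which 2 contain a Feb 29 — 7×365 + 2×366 = 3287 days.
July 1849: 31 − 27 = 4 days remain.
Then August (31), September (30): 31 + 30 = 61 days.
October 1–16, 1849: 16 days.
Residual: 81 days.
Total: 3368 days.
3368 mod 7 = 1, so 1 day before Tuesday is Monday.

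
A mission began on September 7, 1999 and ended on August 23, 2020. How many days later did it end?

Day-of-year of September 7, 1999: 250.
Day-of-year of August 23, 2020: 236.
1999 has 365 days, so 365 − 250 = 115 days remain in 1999.
Full years 2000–2019: 15 common + 5 leap = 15×365 + 5×366 = 7305 days.
Total: 115 + 7305 + 236 = 7656 days.

7656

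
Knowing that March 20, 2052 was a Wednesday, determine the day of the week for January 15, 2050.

Count forward from the earlier date (January 15, 2050) to the later (March 20, 2052):
January 15, 2050 → January 15, 2051: 365 days.
January 15, 2051 → January 15, 2052: 365 days.
January 2052: 31 − 15 = 16 days remain.
Then February 2052 (29): 29 days.
March 1–20, 2052: 20 days.
Residual: 65 days.
Total: 795 days.
795 mod 7 = 4, so 4 days before Wednesday is Saturday.

Saturday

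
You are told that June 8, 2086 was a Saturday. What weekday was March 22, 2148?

From June 8, 2086 to June 8, 2147: 61 years, of which 14 contain a Feb 29 — 47×365 + 14×366 = 22279 days.
(2100 is not a leap year (divisible by 100 but not 400).)
June 2147: 30 − 8 = 22 days remain.
Then July (31), August (31), September (30), October (31), November (30), December (31), January (31), February 2148 (29): 31 + 31 + 30 + 31 + 30 + 31 + 31 + 29 = 244 days.
March 1–22, 2148: 22 days.
Residual: 288 days.
Total: 22567 days.
22567 mod 7 = 6, so 6 days after Saturday is Friday.

Friday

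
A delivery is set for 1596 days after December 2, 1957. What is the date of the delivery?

April 16, 1962

Count 1596 days after December 2, 1957:
Day-of-year of December 2, 1957: 336.
Day-of-year of April 16, 1962: 106.
1957 has 365 days, so 365 − 336 = 29 days remain in 1957.
Full years: 1958: 365; 1959: 365; 1960: 366; 1961: 365. Sum = 1461.
Total: 29 + 1461 + 106 = 1596 days.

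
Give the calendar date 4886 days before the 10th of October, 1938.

the 25th of May, 1925

Count 4886 days before October 10, 1938:
From May 25, 1925 to May 25, 1938: 13 years, of which 3 contain a Feb 29 — 10×365 + 3×366 = 4748 days.
May 1938: 31 − 25 = 6 days remain.
Then June (30), July (31), August (31), September (30): 30 + 31 + 31 + 30 = 122 days.
October 1–10, 1938: 10 days.
Residual: 138 days.
Total: 4886 days.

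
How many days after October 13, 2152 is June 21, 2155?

October 13, 2152 → October 13, 2153: 365 days.
October 13, 2153 → October 13, 2154: 365 days.
October 2154: 31 − 13 = 18 days remain.
Then November (30), December (31), January (31), February 2155 (28), March (31), April (30), May (31): 30 + 31 + 31 + 28 + 31 + 30 + 31 = 212 days.
June 1–21, 2155: 21 days.
Residual: 251 days.
Total: 981 days.

981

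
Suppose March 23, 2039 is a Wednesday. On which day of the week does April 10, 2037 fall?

Friday

Count forward from the earlier date (April 10, 2037) to the later (March 23, 2039):
Day-of-year of April 10, 2037: 100.
Day-of-year of March 23, 2039: 82.
2037 has 365 days, so 365 − 100 = 265 days remain in 2037.
Full years: 2038: 365. Sum = 365.
Total: 265 + 365 + 82 = 712 days.
712 mod 7 = 5, so 5 days before Wednesday is Friday.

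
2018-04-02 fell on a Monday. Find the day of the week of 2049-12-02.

Day-of-year of April 2, 2018: 92.
Day-of-year of December 2, 2049: 336.
2018 has 365 days, so 365 − 92 = 273 days remain in 2018.
Full years 2019–2048: 22 common + 8 leap = 22×365 + 8×366 = 10958 days.
Total: 273 + 10958 + 336 = 11567 days.
11567 mod 7 = 3, so 3 days after Monday is Thursday.

Thursday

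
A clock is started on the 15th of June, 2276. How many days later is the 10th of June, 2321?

16430

Day-of-year of June 15, 2276: 167.
Day-of-year of June 10, 2321: 161.
2276 has 366 days, so 366 − 167 = 199 days remain in 2276.
Full years 2277–2320: 34 common + 10 leap = 34×365 + 10×366 = 16070 days.
Total: 199 + 16070 + 161 = 16430 days.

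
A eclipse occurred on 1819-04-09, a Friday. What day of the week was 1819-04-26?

Monday

Within April 1819: 26 − 9 = 17 days.
17 mod 7 = 3, so 3 days after Friday is Monday.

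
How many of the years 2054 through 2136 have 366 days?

20

Years divisible by 4: 2056, 2060, …, 2136 — 21 in all.
Of these, 2100 is divisible by 100 but not 400, so not leap.
Leap years: 21 − 1 = 20.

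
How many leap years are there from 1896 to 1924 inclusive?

7

Years divisible by 4 in [1896, 1924]: 1896, 1900, 1904, 1908, 1912, 1916, 1920, 1924.
Of these, 1900 is divisible by 100 but not 400, so not leap.
Leap years: 8 − 1 = 7.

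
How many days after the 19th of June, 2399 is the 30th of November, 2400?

530

June 19, 2399 → June 19, 2400: 366 days (2400 is a leap year (divisible by 400)).
June 2400: 30 − 19 = 11 days remain.
Then July (31), August (31), September (30), October (31): 31 + 31 + 30 + 31 = 123 days.
November 1–30, 2400: 30 days.
Residual: 164 days.
Total: 530 days.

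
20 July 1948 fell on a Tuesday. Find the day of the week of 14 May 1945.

Count forward from the earlier date (May 14, 1945) to the later (July 20, 1948):
Day-of-year of May 14, 1945: 134.
Day-of-year of July 20, 1948: 202.
1945 has 365 days, so 365 − 134 = 231 days remain in 1945.
Full years: 1946: 365; 1947: 365. Sum = 730.
Total: 231 + 730 + 202 = 1163 days.
1163 mod 7 = 1, so 1 day before Tuesday is Monday.

Monday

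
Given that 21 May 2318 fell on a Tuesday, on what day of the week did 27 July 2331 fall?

Monday

Day-of-year of May 21, 2318: 141.
Day-of-year of July 27, 2331: 208.
2318 has 365 days, so 365 − 141 = 224 days remain in 2318.
Full years 2319–2330: 9 common + 3 leap = 9×365 + 3×366 = 4383 days.
Total: 224 + 4383 + 208 = 4815 days.
4815 mod 7 = 6, so 6 days after Tuesday is Monday.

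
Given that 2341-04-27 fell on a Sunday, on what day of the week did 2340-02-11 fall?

Sunday

Count forward from the earlier date (February 11, 2340) to the later (April 27, 2341):
February 11, 2340 → February 11, 2341: 366 days (2340 is a leap year).
February 2341: 28 − 11 = 17 days remain (2341 is not a leap year, so February has 28 days).
Then March (31): 31 days.
April 1–27, 2341: 27 days.
Residual: 75 days.
Total: 441 days.
441 is a multiple of 7, so 2340-02-11 falls on the same weekday: Sunday.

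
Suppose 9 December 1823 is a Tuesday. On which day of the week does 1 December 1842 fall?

Day-of-year of December 9, 1823: 343.
Day-of-year of December 1, 1842: 335.
1823 has 365 days, so 365 − 343 = 22 days remain in 1823.
Full years 1824–1841: 13 common + 5 leap = 13×365 + 5×366 = 6575 days.
Total: 22 + 6575 + 335 = 6932 days.
6932 mod 7 = 2, so 2 days after Tuesday is Thursday.

Thursday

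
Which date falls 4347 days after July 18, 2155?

June 12, 2167

Count 4347 days after July 18, 2155:
Day-of-year of July 18, 2155: 199.
Day-of-year of June 12, 2167: 163.
2155 has 365 days, so 365 − 199 = 166 days remain in 2155.
Full years 2156–2166: 8 common + 3 leap = 8×365 + 3×366 = 4018 days.
Total: 166 + 4018 + 163 = 4347 days.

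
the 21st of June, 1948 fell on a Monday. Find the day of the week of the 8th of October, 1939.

Count forward from the earlier date (October 8, 1939) to the later (June 21, 1948):
Day-of-year of October 8, 1939: 281.
Day-of-year of June 21, 1948: 173.
1939 has 365 days, so 365 − 281 = 84 days remain in 1939.
Full years 1940–1947: 6 common + 2 leap = 6×365 + 2×366 = 2922 days.
Total: 84 + 2922 + 173 = 3179 days.
3179 mod 7 = 1, so 1 day before Monday is Sunday.

Sunday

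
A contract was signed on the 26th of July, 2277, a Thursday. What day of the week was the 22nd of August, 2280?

Sunday

July 26, 2277 → July 26, 2278: 365 days.
July 26, 2278 → July 26, 2279: 365 days.
July 26, 2279 → July 26, 2280: 366 days (2280 is a leap year).
July 2280: 31 − 26 = 5 days remain.
August 1–22, 2280: 22 days.
Residual: 27 days.
Total: 1123 days.
1123 mod 7 = 3, so 3 days after Thursday is Sunday.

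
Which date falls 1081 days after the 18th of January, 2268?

the 3rd of January, 2271

Count 1081 days after January 18, 2268:
Day-of-year of January 18, 2268: 18.
Day-of-year of January 3, 2271: 3.
2268 has 366 days, so 366 − 18 = 348 days remain in 2268.
Full years: 2269: 365; 2270: 365. Sum = 730.
Total: 348 + 730 + 3 = 1081 days.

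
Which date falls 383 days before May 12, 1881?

April 24, 1880

Count 383 days before May 12, 1881:
April 1880: 30 − 24 = 6 days remain.
Then 12 full months totalling 365 days.
May 1–12, 1881: 12 days.
Total: 6 + 365 + 12 = 383 days.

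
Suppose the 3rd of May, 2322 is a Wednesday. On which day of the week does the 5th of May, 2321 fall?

Thursday

Count forward from the earlier date (May 5, 2321) to the later (May 3, 2322):
Day-of-year of May 5, 2321: 125.
Day-of-year of May 3, 2322: 123.
2321 has 365 days, so 365 − 125 = 240 days remain in 2321.
Total: 240 + 123 = 363 days.
363 mod 7 = 6, so 6 days before Wednesday is Thursday.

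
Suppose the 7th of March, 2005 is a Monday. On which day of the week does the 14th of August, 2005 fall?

Sunday

March 2005: 31 − 7 = 24 days remain.
Then April (30), May (31), June (30), July (31): 30 + 31 + 30 + 31 = 122 days.
August 1–14, 2005: 14 days.
Total: 24 + 122 + 14 = 160 days.
160 mod 7 = 6, so 6 days after Monday is Sunday.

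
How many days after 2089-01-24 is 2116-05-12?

9969

From January 24, 2089 to January 24, 2116: 27 years, of which 5 contain a Feb 29 — 22×365 + 5×366 = 9860 days.
(2100 is not a leap year (divisible by 100 but not 400).)
January 2116: 31 − 24 = 7 days remain.
Then February 2116 (29), March (31), April (30): 29 + 31 + 30 = 90 days.
May 1–12, 2116: 12 days.
Residual: 109 days.
Total: 9969 days.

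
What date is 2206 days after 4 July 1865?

19 July 1871

Count 2206 days after July 4, 1865:
July 4, 1865 → July 4, 1866: 365 days.
July 4, 1866 → July 4, 1867: 365 days.
July 4, 1867 → July 4, 1868: 366 days (1868 is a leap year).
July 4, 1868 → July 4, 1869: 365 days.
July 4, 1869 → July 4, 1870: 365 days.
July 4, 1870 → July 4, 1871: 365 days.
Within July 1871: 19 − 4 = 15 days.
Total: 2206 days.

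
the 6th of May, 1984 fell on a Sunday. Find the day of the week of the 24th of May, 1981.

Sunday

Count forward from the earlier date (May 24, 1981) to the later (May 6, 1984):
Day-of-year of May 24, 1981: 144.
Day-of-year of May 6, 1984: 127.
1981 has 365 days, so 365 − 144 = 221 days remain in 1981.
Full years: 1982: 365; 1983: 365. Sum = 730.
Total: 221 + 730 + 127 = 1078 days.
1078 is a multiple of 7, so the 24th of May, 1981 falls on the same weekday: Sunday.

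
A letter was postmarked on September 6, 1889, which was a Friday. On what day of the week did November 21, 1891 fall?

Saturday

September 6, 1889 → September 6, 1890: 365 days.
September 6, 1890 → September 6, 1891: 365 days.
September 1891: 30 − 6 = 24 days remain.
Then October (31): 31 days.
November 1–21, 1891: 21 days.
Residual: 76 days.
Total: 806 days.
806 mod 7 = 1, so 1 day after Friday is Saturday.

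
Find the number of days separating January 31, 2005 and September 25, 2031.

9733

From January 31, 2005 to January 31, 2031: 26 years, of which 6 contain a Feb 29 — 20×365 + 6×366 = 9496 days.
January 2031: 31 − 31 = 0 days remain.
Then February 2031 (28), March (31), April (30), May (31), June (30), July (31), August (31): 28 + 31 + 30 + 31 + 30 + 31 + 31 = 212 days.
September 1–25, 2031: 25 days.
Residual: 237 days.
Total: 9733 days.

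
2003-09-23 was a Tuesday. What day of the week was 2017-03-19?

Sunday

Day-of-year of September 23, 2003: 266.
Day-of-year of March 19, 2017: 78.
2003 has 365 days, so 365 − 266 = 99 days remain in 2003.
Full years 2004–2016: 9 common + 4 leap = 9×365 + 4×366 = 4749 days.
Total: 99 + 4749 + 78 = 4926 days.
4926 mod 7 = 5, so 5 days after Tuesday is Sunday.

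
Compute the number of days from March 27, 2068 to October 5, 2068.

192

March 2068: 31 − 27 = 4 days remain.
Then April (30), May (31), June (30), July (31), August (31), September (30): 30 + 31 + 30 + 31 + 31 + 30 = 183 days.
October 1–5, 2068: 5 days.
Total: 4 + 183 + 5 = 192 days.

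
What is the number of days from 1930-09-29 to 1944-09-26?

Day-of-year of September 29, 1930: 272.
Day-of-year of September 26, 1944: 270.
1930 has 365 days, so 365 − 272 = 93 days remain in 1930.
Full years 1931–1943: 10 common + 3 leap = 10×365 + 3×366 = 4748 days.
Total: 93 + 4748 + 270 = 5111 days.

5111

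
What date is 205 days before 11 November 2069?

20 April 2069

Count 205 days before November 11, 2069:
April 2069: 30 − 20 = 10 days remain.
Then May (31), June (30), July (31), August (31), September (30), October (31): 31 + 30 + 31 + 31 + 30 + 31 = 184 days.
November 1–11, 2069: 11 days.
Total: 10 + 184 + 11 = 205 days.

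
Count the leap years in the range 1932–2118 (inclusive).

46

Years divisible by 4: 1932, 1936, …, 2116 — 47 in all.
Of these, 2100 is divisible by 100 but not 400, so not leap.
2000 is divisible by 400, so still leap.
Leap years: 47 − 1 = 46.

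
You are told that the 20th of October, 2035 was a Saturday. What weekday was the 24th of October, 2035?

Wednesday

Within October 2035: 24 − 20 = 4 days.
4 mod 7 = 4, so 4 days after Saturday is Wednesday.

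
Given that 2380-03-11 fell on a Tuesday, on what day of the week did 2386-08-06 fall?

Wednesday

March 11, 2380 → March 11, 2381: 365 days.
March 11, 2381 → March 11, 2382: 365 days.
March 11, 2382 → March 11, 2383: 365 days.
March 11, 2383 → March 11, 2384: 366 days (2384 is a leap year).
March 11, 2384 → March 11, 2385: 365 days.
March 11, 2385 → March 11, 2386: 365 days.
March 2386: 31 − 11 = 20 days remain.
Then April (30), May (31), June (30), July (31): 30 + 31 + 30 + 31 = 122 days.
August 1–6, 2386: 6 days.
Residual: 148 days.
Total: 2339 days.
2339 mod 7 = 1, so 1 day after Tuesday is Wednesday.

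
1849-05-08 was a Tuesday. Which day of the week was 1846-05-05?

Count forward from the earlier date (May 5, 1846) to the later (May 8, 1849):
May 5, 1846 → May 5, 1847: 365 days.
May 5, 1847 → May 5, 1848: 366 days (1848 is a leap year).
May 5, 1848 → May 5, 1849: 365 days.
Within May 1849: 8 − 5 = 3 days.
Total: 1099 days.
1099 is a multiple of 7, so 1846-05-05 falls on the same weekday: Tuesday.

Tuesday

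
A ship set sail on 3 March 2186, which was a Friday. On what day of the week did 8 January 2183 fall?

Wednesday

Count forward from the earlier date (January 8, 2183) to the later (March 3, 2186):
Day-of-year of January 8, 2183: 8.
Day-of-year of March 3, 2186: 62.
2183 has 365 days, so 365 − 8 = 357 days remain in 2183.
Full years: 2184: 366; 2185: 365. Sum = 731.
Total: 357 + 731 + 62 = 1150 days.
1150 mod 7 = 2, so 2 days before Friday is Wednesday.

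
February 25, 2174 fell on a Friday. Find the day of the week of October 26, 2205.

Day-of-year of February 25, 2174: 56.
Day-of-year of October 26, 2205: 299.
2174 has 365 days, so 365 − 56 = 309 days remain in 2174.
Full years 2175–2204: 23 common + 7 leap = 23×365 + 7×366 = 10957 days.
Total: 309 + 10957 + 299 = 11565 days.
11565 mod 7 = 1, so 1 day after Friday is Saturday.

Saturday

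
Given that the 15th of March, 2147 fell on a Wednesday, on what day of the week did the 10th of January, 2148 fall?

Wednesday

Day-of-year of March 15, 2147: 74.
Day-of-year of January 10, 2148: 10.
2147 has 365 days, so 365 − 74 = 291 days remain in 2147.
Total: 291 + 10 = 301 days.
301 is a multiple of 7, so the 10th of January, 2148 falls on the same weekday: Wednesday.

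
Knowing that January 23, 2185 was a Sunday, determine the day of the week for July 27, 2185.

Wednesday

January 2185: 31 − 23 = 8 days remain.
Then February 2185 (28), March (31), April (30), May (31), June (30): 28 + 31 + 30 + 31 + 30 = 150 days.
July 1–27, 2185: 27 days.
Total: 8 + 150 + 27 = 185 days.
185 mod 7 = 3, so 3 days after Sunday is Wednesday.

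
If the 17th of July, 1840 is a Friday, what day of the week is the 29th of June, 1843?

Day-of-year of July 17, 1840: 199.
Day-of-year of June 29, 1843: 180.
1840 has 366 days, so 366 − 199 = 167 days remain in 1840.
Full years: 1841: 365; 1842: 365. Sum = 730.
Total: 167 + 730 + 180 = 1077 days.
1077 mod 7 = 6, so 6 days after Friday is Thursday.

Thursday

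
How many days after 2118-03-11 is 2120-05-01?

March 2118: 31 − 11 = 20 days remain.
Then 25 full months totalling 761 days.
May 1, 2120: 1 day.
Total: 20 + 761 + 1 = 782 days.

782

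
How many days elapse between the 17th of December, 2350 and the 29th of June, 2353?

Day-of-year of December 17, 2350: 351.
Day-of-year of June 29, 2353: 180.
2350 has 365 days, so 365 − 351 = 14 days remain in 2350.
Full years: 2351: 365; 2352: 366. Sum = 731.
Total: 14 + 731 + 180 = 925 days.

925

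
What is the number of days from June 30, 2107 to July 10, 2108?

Day-of-year of June 30, 2107: 181.
Day-of-year of July 10, 2108: 192.
2107 has 365 days, so 365 − 181 = 184 days remain in 2107.
Total: 184 + 192 = 376 days.

376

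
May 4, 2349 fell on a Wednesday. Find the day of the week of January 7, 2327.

Friday

Count forward from the earlier date (January 7, 2327) to the later (May 4, 2349):
Day-of-year of January 7, 2327: 7.
Day-of-year of May 4, 2349: 124.
2327 has 365 days, so 365 − 7 = 358 days remain in 2327.
Full years 2328–2348: 15 common + 6 leap = 15×365 + 6×366 = 7671 days.
Total: 358 + 7671 + 124 = 8153 days.
8153 mod 7 = 5, so 5 days before Wednesday is Friday.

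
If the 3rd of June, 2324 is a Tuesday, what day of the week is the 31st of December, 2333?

Sunday

From June 3, 2324 to June 3, 2333: 9 years, of which 2 contain a Feb 29 — 7×365 + 2×366 = 3287 days.
June 2333: 30 − 3 = 27 days remain.
Then July (31), August (31), September (30), October (31), November (30): 31 + 31 + 30 + 31 + 30 = 153 days.
December 1–31, 2333: 31 days.
Residual: 211 days.
Total: 3498 days.
3498 mod 7 = 5, so 5 days after Tuesday is Sunday.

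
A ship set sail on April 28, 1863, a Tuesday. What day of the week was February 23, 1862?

Count forward from the earlier date (February 23, 1862) to the later (April 28, 1863):
February 23, 1862 → February 23, 1863: 365 days.
February 1863: 28 − 23 = 5 days remain (1863 is not a leap year, so February has 28 days).
Then March (31): 31 days.
April 1–28, 1863: 28 days.
Residual: 64 days.
Total: 429 days.
429 mod 7 = 2, so 2 days before Tuesday is Sunday.

Sunday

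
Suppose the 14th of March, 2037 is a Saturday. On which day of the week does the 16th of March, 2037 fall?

Within March 2037: 16 − 14 = 2 days.
2 mod 7 = 2, so 2 days after Saturday is Monday.

Monday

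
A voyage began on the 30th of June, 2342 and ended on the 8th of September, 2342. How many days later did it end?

June 2342: 30 − 30 = 0 days remain.
Then July (31), August (31): 31 + 31 = 62 days.
September 1–8, 2342: 8 days.
Total: 0 + 62 + 8 = 70 days.

70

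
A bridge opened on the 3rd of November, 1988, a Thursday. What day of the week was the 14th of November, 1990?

Wednesday

Day-of-year of November 3, 1988: 308.
Day-of-year of November 14, 1990: 318.
1988 has 366 days, so 366 − 308 = 58 days remain in 1988.
Full years: 1989: 365. Sum = 365.
Total: 58 + 365 + 318 = 741 days.
741 mod 7 = 6, so 6 days after Thursday is Wednesday.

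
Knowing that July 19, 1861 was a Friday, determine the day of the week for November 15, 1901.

Day-of-year of July 19, 1861: 200.
Day-of-year of November 15, 1901: 319.
1861 has 365 days, so 365 − 200 = 165 days remain in 1861.
Full years 1862–1900: 30 common + 9 leap = 30×365 + 9×366 = 14244 days.
Total: 165 + 14244 + 319 = 14728 days.
14728 is a multiple of 7, so November 15, 1901 falls on the same weekday: Friday.

Friday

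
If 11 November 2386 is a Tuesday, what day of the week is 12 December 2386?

November 2386: 30 − 11 = 19 days remain.
December 1–12, 2386: 12 days.
Total: 19 + 12 = 31 days.
31 mod 7 = 3, so 3 days after Tuesday is Friday.

Friday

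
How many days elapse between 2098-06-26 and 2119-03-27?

7578

Day-of-year of June 26, 2098: 177.
Day-of-year of March 27, 2119: 86.
2098 has 365 days, so 365 − 177 = 188 days remain in 2098.
Full years 2099–2118: 16 common + 4 leap = 16×365 + 4×366 = 7304 days.
Total: 188 + 7304 + 86 = 7578 days.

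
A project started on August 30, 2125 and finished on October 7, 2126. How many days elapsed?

403

August 2125: 31 − 30 = 1 day remains.
Then 13 full months totalling 395 days.
October 1–7, 2126: 7 days.
Total: 1 + 395 + 7 = 403 days.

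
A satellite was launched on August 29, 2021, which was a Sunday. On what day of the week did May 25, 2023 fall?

August 2021: 31 − 29 = 2 days remain.
Then 20 full months totalling 607 days.
May 1–25, 2023: 25 days.
Total: 2 + 607 + 25 = 634 days.
634 mod 7 = 4, so 4 days after Sunday is Thursday.

Thursday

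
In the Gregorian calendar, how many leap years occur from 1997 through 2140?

35

Years divisible by 4: 2000, 2004, …, 2140 — 36 in all.
Of these, 2100 is divisible by 100 but not 400, so not leap.
2000 is divisible by 400, so still leap.
Leap years: 36 − 1 = 35.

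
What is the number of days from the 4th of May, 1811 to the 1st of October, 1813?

881

Day-of-year of May 4, 1811: 124.
Day-of-year of October 1, 1813: 274.
1811 has 365 days, so 365 − 124 = 241 days remain in 1811.
Full years: 1812: 366. Sum = 366.
Total: 241 + 366 + 274 = 881 days.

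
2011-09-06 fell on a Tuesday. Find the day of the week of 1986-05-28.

Count forward from the earlier date (May 28, 1986) to the later (September 6, 2011):
Day-of-year of May 28, 1986: 148.
Day-of-year of September 6, 2011: 249.
1986 has 365 days, so 365 − 148 = 217 days remain in 1986.
Full years 1987–2010: 18 common + 6 leap = 18×365 + 6×366 = 8766 days.
Total: 217 + 8766 + 249 = 9232 days.
9232 mod 7 = 6, so 6 days before Tuesday is Wednesday.

Wednesday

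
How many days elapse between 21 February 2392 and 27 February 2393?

372

Day-of-year of February 21, 2392: 52.
Day-of-year of February 27, 2393: 58.
2392 has 366 days, so 366 − 52 = 314 days remain in 2392.
Total: 314 + 58 = 372 days.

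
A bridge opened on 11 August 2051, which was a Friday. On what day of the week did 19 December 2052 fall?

Thursday

August 2051: 31 − 11 = 20 days remain.
Then 15 full months totalling 457 days.
December 1–19, 2052: 19 days.
Total: 20 + 457 + 19 = 496 days.
496 mod 7 = 6, so 6 days after Friday is Thursday.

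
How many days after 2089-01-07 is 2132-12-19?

Day-of-year of January 7, 2089: 7.
Day-of-year of December 19, 2132: 354.
2089 has 365 days, so 365 − 7 = 358 days remain in 2089.
Full years 2090–2131: 33 common + 9 leap = 33×365 + 9×366 = 15339 days.
Total: 358 + 15339 + 354 = 16051 days.

16051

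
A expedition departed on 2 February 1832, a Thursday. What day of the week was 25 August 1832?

February 1832: 29 − 2 = 27 days remain (1832 is a leap year, so February has 29 days).
Then March (31), April (30), May (31), June (30), July (31): 31 + 30 + 31 + 30 + 31 = 153 days.
August 1–25, 1832: 25 days.
Total: 27 + 153 + 25 = 205 days.
205 mod 7 = 2, so 2 days after Thursday is Saturday.

Saturday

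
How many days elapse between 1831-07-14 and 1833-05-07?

July 1831: 31 − 14 = 17 days remain.
Then 21 full months totalling 639 days.
May 1–7, 1833: 7 days.
Total: 17 + 639 + 7 = 663 days.

663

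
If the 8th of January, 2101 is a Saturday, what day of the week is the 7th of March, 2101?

Monday

January 2101: 31 − 8 = 23 days remain.
Then February 2101 (28): 28 days.
March 1–7, 2101: 7 days.
Total: 23 + 28 + 7 = 58 days.
58 mod 7 = 2, so 2 days after Saturday is Monday.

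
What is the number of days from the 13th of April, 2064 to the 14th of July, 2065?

457

April 13, 2064 → April 13, 2065: 365 days.
April 2065: 30 − 13 = 17 days remain.
Then May (31), June (30): 31 + 30 = 61 days.
July 1–14, 2065: 14 days.
Residual: 92 days.
Total: 457 days.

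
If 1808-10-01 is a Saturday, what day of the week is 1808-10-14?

Friday

Within October 1808: 14 − 1 = 13 days.
13 mod 7 = 6, so 6 days after Saturday is Friday.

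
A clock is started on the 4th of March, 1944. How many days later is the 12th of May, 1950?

Day-of-year of March 4, 1944: 64.
Day-of-year of May 12, 1950: 132.
1944 has 366 days, so 366 − 64 = 302 days remain in 1944.
Full years: 1945: 365; 1946: 365; 1947: 365; 1948: 366; 1949: 365. Sum = 1826.
Total: 302 + 1826 + 132 = 2260 days.

2260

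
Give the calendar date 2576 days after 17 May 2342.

5 June 2349

Count 2576 days after May 17, 2342:
From May 17, 2342 to May 17, 2349: 7 years, of which 2 contain a Feb 29 — 5×365 + 2×366 = 2557 days.
May 2349: 31 − 17 = 14 days remain.
June 1–5, 2349: 5 days.
Residual: 19 days.
Total: 2576 days.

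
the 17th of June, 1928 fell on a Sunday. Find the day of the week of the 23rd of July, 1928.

Monday

June 1928: 30 − 17 = 13 days remain.
July 1–23, 1928: 23 days.
Total: 13 + 23 = 36 days.
36 mod 7 = 1, so 1 day after Sunday is Monday.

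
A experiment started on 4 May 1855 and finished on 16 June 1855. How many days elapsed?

43

May 1855: 31 − 4 = 27 days remain.
June 1–16, 1855: 16 days.
Total: 27 + 16 = 43 days.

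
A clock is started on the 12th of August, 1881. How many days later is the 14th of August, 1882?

367

August 12, 1881 → August 12, 1882: 365 days.
Within August 1882: 14 − 12 = 2 days.
Total: 367 days.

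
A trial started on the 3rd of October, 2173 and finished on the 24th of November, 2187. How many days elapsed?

5165

From October 3, 2173 to October 3, 2187: 14 years, of which 3 contain a Feb 29 — 11×365 + 3×366 = 5113 days.
October 2187: 31 − 3 = 28 days remain.
November 1–24, 2187: 24 days.
Residual: 52 days.
Total: 5165 days.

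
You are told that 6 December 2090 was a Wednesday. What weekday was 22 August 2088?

Count forward from the earlier date (August 22, 2088) to the later (December 6, 2090):
Day-of-year of August 22, 2088: 235.
Day-of-year of December 6, 2090: 340.
2088 has 366 days, so 366 − 235 = 131 days remain in 2088.
Full years: 2089: 365. Sum = 365.
Total: 131 + 365 + 340 = 836 days.
836 mod 7 = 3, so 3 days before Wednesday is Sunday.

Sunday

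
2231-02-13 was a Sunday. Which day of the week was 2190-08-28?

Count forward from the earlier date (August 28, 2190) to the later (February 13, 2231):
Day-of-year of August 28, 2190: 240.
Day-of-year of February 13, 2231: 44.
2190 has 365 days, so 365 − 240 = 125 days remain in 2190.
Full years 2191–2230: 31 common + 9 leap = 31×365 + 9×366 = 14609 days.
Total: 125 + 14609 + 44 = 14778 days.
14778 mod 7 = 1, so 1 day before Sunday is Saturday.

Saturday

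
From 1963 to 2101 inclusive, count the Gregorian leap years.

34

Years divisible by 4: 1964, 1968, …, 2100 — 35 in all.
Of these, 2100 is divisible by 100 but not 400, so not leap.
2000 is divisible by 400, so still leap.
Leap years: 35 − 1 = 34.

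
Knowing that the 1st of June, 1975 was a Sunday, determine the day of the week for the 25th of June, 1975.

Wednesday

Within June 1975: 25 − 1 = 24 days.
24 mod 7 = 3, so 3 days after Sunday is Wednesday.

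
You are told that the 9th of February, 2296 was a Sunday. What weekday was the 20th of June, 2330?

Friday

Day-of-year of February 9, 2296: 40.
Day-of-year of June 20, 2330: 171.
2296 has 366 days, so 366 − 40 = 326 days remain in 2296.
Full years 2297–2329: 26 common + 7 leap = 26×365 + 7×366 = 12052 days.
Total: 326 + 12052 + 171 = 12549 days.
12549 mod 7 = 5, so 5 days after Sunday is Friday.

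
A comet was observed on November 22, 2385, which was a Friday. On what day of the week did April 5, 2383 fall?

Tuesday

Count forward from the earlier date (April 5, 2383) to the later (November 22, 2385):
April 5, 2383 → April 5, 2384: 366 days (2384 is a leap year).
April 5, 2384 → April 5, 2385: 365 days.
April 2385: 30 − 5 = 25 days remain.
Then May (31), June (30), July (31), August (31), September (30), October (31): 31 + 30 + 31 + 31 + 30 + 31 = 184 days.
November 1–22, 2385: 22 days.
Residual: 231 days.
Total: 962 days.
962 mod 7 = 3, so 3 days before Friday is Tuesday.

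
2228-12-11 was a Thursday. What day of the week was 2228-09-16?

Tuesday

Count forward from the earlier date (September 16, 2228) to the later (December 11, 2228):
September 2228: 30 − 16 = 14 days remain.
Then October (31), November (30): 31 + 30 = 61 days.
December 1–11, 2228: 11 days.
Total: 14 + 61 + 11 = 86 days.
86 mod 7 = 2, so 2 days before Thursday is Tuesday.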